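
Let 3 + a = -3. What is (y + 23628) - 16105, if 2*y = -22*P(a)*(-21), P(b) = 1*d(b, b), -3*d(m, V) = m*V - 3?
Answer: 4982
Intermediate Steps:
a = -6 (a = -3 - 3 = -6)
d(m, V) = 1 - V*m/3 (d(m, V) = -(m*V - 3)/3 = -(V*m - 3)/3 = -(-3 + V*m)/3 = 1 - V*m/3)
P(b) = 1 - b**2/3 (P(b) = 1*(1 - b*b/3) = 1*(1 - b**2/3) = 1 - b**2/3)
y = -2541 (y = (-22*(1 - 1/3*(-6)**2)*(-21))/2 = (-22*(1 - 1/3*36)*(-21))/2 = (-22*(1 - 12)*(-21))/2 = (-22*(-11)*(-21))/2 = (242*(-21))/2 = (1/2)*(-5082) = -2541)
(y + 23628) - 16105 = (-2541 + 23628) - 16105 = 21087 - 16105 = 4982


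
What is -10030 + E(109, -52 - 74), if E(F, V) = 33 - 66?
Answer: -10063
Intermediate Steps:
E(F, V) = -33
-10030 + E(109, -52 - 74) = -10030 - 33 = -10063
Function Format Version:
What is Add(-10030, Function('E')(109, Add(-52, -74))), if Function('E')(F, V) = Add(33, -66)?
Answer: -10063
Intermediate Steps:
Function('E')(F, V) = -33
Add(-10030, Function('E')(109, Add(-52, -74))) = Add(-10030, -33) = -10063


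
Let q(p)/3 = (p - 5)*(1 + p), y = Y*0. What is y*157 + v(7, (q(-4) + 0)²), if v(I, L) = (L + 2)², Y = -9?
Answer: 43072969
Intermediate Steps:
y = 0 (y = -9*0 = 0)
q(p) = 3*(1 + p)*(-5 + p) (q(p) = 3*((p - 5)*(1 + p)) = 3*((-5 + p)*(1 + p)) = 3*((1 + p)*(-5 + p)) = 3*(1 + p)*(-5 + p))
v(I, L) = (2 + L)²
y*157 + v(7, (q(-4) + 0)²) = 0*157 + (2 + ((-15 - 12*(-4) + 3*(-4)²) + 0)²)² = 0 + (2 + ((-15 + 48 + 3*16) + 0)²)² = 0 + (2 + ((-15 + 48 + 48) + 0)²)² = 0 + (2 + (81 + 0)²)² = 0 + (2 + 81²)² = 0 + (2 + 6561)² = 0 + 6563² = 0 + 43072969 = 43072969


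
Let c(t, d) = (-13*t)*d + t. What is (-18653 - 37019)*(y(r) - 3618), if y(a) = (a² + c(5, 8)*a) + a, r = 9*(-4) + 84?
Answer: 1446692592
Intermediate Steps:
c(t, d) = t - 13*d*t (c(t, d) = -13*d*t + t = t - 13*d*t)
r = 48 (r = -36 + 84 = 48)
y(a) = a² - 514*a (y(a) = (a² + (5*(1 - 13*8))*a) + a = (a² + (5*(1 - 104))*a) + a = (a² + (5*(-103))*a) + a = (a² - 515*a) + a = a² - 514*a)
(-18653 - 37019)*(y(r) - 3618) = (-18653 - 37019)*(48*(-514 + 48) - 3618) = -55672*(48*(-466) - 3618) = -55672*(-22368 - 3618) = -55672*(-25986) = 1446692592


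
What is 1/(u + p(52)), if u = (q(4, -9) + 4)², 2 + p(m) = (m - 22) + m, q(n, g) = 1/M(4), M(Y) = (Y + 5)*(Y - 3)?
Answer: 81/7849 ≈ 0.010320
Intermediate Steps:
M(Y) = (-3 + Y)*(5 + Y) (M(Y) = (5 + Y)*(-3 + Y) = (-3 + Y)*(5 + Y))
q(n, g) = ⅑ (q(n, g) = 1/(-15 + 4² + 2*4) = 1/(-15 + 16 + 8) = 1/9 = ⅑)
p(m) = -24 + 2*m (p(m) = -2 + ((m - 22) + m) = -2 + ((-22 + m) + m) = -2 + (-22 + 2*m) = -24 + 2*m)
u = 1369/81 (u = (⅑ + 4)² = (37/9)² = 1369/81 ≈ 16.901)
1/(u + p(52)) = 1/(1369/81 + (-24 + 2*52)) = 1/(1369/81 + (-24 + 104)) = 1/(1369/81 + 80) = 1/(7849/81) = 81/7849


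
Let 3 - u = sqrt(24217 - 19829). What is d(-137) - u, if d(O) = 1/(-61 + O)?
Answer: -595/198 + 2*sqrt(1097) ≈ 63.237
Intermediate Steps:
u = 3 - 2*sqrt(1097) (u = 3 - sqrt(24217 - 19829) = 3 - sqrt(4388) = 3 - 2*sqrt(1097) ≈ -63.242)
d(-137) - u = 1/(-61 - 137) - (3 - 2*sqrt(1097)) = 1/(-198) + (-3 + 2*sqrt(1097)) = -1/198 + (-3 + 2*sqrt(1097)) = -595/198 + 2*sqrt(1097)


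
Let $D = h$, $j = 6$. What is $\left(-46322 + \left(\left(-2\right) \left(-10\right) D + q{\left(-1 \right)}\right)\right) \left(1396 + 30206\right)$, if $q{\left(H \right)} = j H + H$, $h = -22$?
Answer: $-1477993938$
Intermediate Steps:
$q{\left(H \right)} = 7 H$ ($q{\left(H \right)} = 6 H + H = 7 H$)
$D = -22$
$\left(-46322 + \left(\left(-2\right) \left(-10\right) D + q{\left(-1 \right)}\right)\right) \left(1396 + 30206\right) = \left(-46322 + \left(\left(-2\right) \left(-10\right) \left(-22\right) + 7 \left(-1\right)\right)\right) \left(1396 + 30206\right) = \left(-46322 + \left(20 \left(-22\right) - 7\right)\right) 31602 = \left(-46322 - 447\right) 31602 = \left(-46769\right) 31602 = -1477993938$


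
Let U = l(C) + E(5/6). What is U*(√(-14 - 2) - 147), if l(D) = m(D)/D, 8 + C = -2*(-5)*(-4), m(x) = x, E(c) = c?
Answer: -539/2 + 22*I/3 ≈ -269.5 + 7.3333*I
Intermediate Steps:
C = -48 (C = -8 - 2*(-5)*(-4) = -8 + 10*(-4) = -8 - 40 = -48)
l(D) = 1 (l(D) = D/D = 1)
U = 11/6 (U = 1 + 5/6 = 1 + 5*(⅙) = 1 + ⅚ = 11/6 ≈ 1.8333)
U*(√(-14 - 2) - 147) = 11*(√(-14 - 2) - 147)/6 = 11*(√(-16) - 147)/6 = 11*(4*I - 147)/6 = 11*(-147 + 4*I)/6 = -539/2 + 22*I/3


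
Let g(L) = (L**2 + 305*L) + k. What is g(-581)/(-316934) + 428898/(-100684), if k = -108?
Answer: -38016692091/7977545714 ≈ -4.7655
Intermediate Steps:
g(L) = -108 + L**2 + 305*L (g(L) = (L**2 + 305*L) - 108 = -108 + L**2 + 305*L)
g(-581)/(-316934) + 428898/(-100684) = (-108 + (-581)**2 + 305*(-581))/(-316934) + 428898/(-100684) = (-108 + 337561 - 177205)*(-1/316934) + 428898*(-1/100684) = 160248*(-1/316934) - 214449/50342 = -80124/158467 - 214449/50342 = -38016692091/7977545714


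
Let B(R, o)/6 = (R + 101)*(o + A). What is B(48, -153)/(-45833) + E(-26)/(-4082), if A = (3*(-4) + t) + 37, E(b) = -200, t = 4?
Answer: 230840396/93545153 ≈ 2.4677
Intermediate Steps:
A = 29 (A = (3*(-4) + 4) + 37 = (-12 + 4) + 37 = -8 + 37 = 29)
B(R, o) = 6*(29 + o)*(101 + R) (B(R, o) = 6*((R + 101)*(o + 29)) = 6*((101 + R)*(29 + o)) = 6*((29 + o)*(101 + R)) = 6*(29 + o)*(101 + R))
B(48, -153)/(-45833) + E(-26)/(-4082) = (17574 + 174*48 + 606*(-153) + 6*48*(-153))/(-45833) - 200/(-4082) = (17574 + 8352 - 92718 - 44064)*(-1/45833) - 200*(-1/4082) = -110856*(-1/45833) + 100/2041 = 110856/45833 + 100/2041 = 230840396/93545153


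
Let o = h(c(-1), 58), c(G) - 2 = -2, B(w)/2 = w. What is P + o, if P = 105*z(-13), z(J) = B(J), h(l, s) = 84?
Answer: -2646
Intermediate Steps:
B(w) = 2*w
c(G) = 0 (c(G) = 2 - 2 = 0)
o = 84
z(J) = 2*J
P = -2730 (P = 105*(2*(-13)) = 105*(-26) = -2730)
P + o = -2730 + 84 = -2646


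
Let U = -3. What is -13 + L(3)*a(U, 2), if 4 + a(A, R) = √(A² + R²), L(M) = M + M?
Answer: -37 + 6*√13 ≈ -15.367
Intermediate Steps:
L(M) = 2*M
a(A, R) = -4 + √(A² + R²)
-13 + L(3)*a(U, 2) = -13 + (2*3)*(-4 + √((-3)² + 2²)) = -13 + 6*(-4 + √(9 + 4)) = -13 + 6*(-4 + √13) = -13 + (-24 + 6*√13) = -37 + 6*√13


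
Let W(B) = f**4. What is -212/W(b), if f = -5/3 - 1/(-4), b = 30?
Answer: -4396032/83521 ≈ -52.634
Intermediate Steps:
f = -17/12 (f = -5*1/3 - 1*(-1/4) = -5/3 + 1/4 = -17/12 ≈ -1.4167)
W(B) = 83521/20736 (W(B) = (-17/12)**4 = 83521/20736)
-212/W(b) = -212/83521/20736 = -212*20736/83521 = -4396032/83521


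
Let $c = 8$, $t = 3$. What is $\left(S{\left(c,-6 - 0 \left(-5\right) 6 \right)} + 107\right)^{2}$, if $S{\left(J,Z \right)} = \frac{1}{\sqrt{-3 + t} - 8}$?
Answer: $\frac{731025}{64} \approx 11422.0$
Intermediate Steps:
$S{\left(J,Z \right)} = - \frac{1}{8}$ ($S{\left(J,Z \right)} = \frac{1}{\sqrt{-3 + 3} - 8} = \frac{1}{\sqrt{0} - 8} = \frac{1}{0 - 8} = \frac{1}{-8} = - \frac{1}{8}$)
$\left(S{\left(c,-6 - 0 \left(-5\right) 6 \right)} + 107\right)^{2} = \left(- \frac{1}{8} + 107\right)^{2} = \left(\frac{855}{8}\right)^{2} = \frac{731025}{64}$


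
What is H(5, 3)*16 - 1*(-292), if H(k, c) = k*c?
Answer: 532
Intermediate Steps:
H(k, c) = c*k
H(5, 3)*16 - 1*(-292) = (3*5)*16 - 1*(-292) = 15*16 + 292 = 240 + 292 = 532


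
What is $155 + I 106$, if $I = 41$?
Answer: $4501$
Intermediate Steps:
$155 + I 106 = 155 + 41 \cdot 106 = 155 + 4346 = 4501$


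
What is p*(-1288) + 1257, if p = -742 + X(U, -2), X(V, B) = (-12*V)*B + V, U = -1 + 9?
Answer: 699353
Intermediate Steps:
U = 8
X(V, B) = V - 12*B*V (X(V, B) = -12*B*V + V = V - 12*B*V)
p = -542 (p = -742 + 8*(1 - 12*(-2)) = -742 + 8*(1 + 24) = -742 + 8*25 = -742 + 200 = -542)
p*(-1288) + 1257 = -542*(-1288) + 1257 = 698096 + 1257 = 699353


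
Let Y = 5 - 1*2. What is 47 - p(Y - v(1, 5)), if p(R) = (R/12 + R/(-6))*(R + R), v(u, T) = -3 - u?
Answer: 331/6 ≈ 55.167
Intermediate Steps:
Y = 3 (Y = 5 - 2 = 3)
p(R) = -R**2/6 (p(R) = (R*(1/12) + R*(-1/6))*(2*R) = (R/12 - R/6)*(2*R) = (-R/12)*(2*R) = -R**2/6)
47 - p(Y - v(1, 5)) = 47 - (-1)*(3 - (-3 - 1*1))**2/6 = 47 - (-1)*(3 - (-3 - 1))**2/6 = 47 - (-1)*(3 - 1*(-4))**2/6 = 47 - (-1)*(3 + 4)**2/6 = 47 - (-1)*7**2/6 = 47 - (-1)*49/6 = 47 - 1*(-49/6) = 47 + 49/6 = 331/6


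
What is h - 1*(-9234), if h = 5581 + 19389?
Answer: 34204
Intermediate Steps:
h = 24970
h - 1*(-9234) = 24970 - 1*(-9234) = 24970 + 9234 = 34204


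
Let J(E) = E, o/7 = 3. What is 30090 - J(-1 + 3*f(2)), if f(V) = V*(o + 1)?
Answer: 29959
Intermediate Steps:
o = 21 (o = 7*3 = 21)
f(V) = 22*V (f(V) = V*(21 + 1) = V*22 = 22*V)
30090 - J(-1 + 3*f(2)) = 30090 - (-1 + 3*(22*2)) = 30090 - (-1 + 3*44) = 30090 - (-1 + 132) = 30090 - 1*131 = 30090 - 131 = 29959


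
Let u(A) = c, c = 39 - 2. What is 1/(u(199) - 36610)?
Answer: -1/36573 ≈ -2.7343e-5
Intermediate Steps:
c = 37
u(A) = 37
1/(u(199) - 36610) = 1/(37 - 36610) = 1/(-36573) = -1/36573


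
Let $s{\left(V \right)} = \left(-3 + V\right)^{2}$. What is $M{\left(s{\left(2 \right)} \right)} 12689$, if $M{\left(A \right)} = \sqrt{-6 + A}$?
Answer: $12689 i \sqrt{5} \approx 28373.0 i$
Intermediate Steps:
$M{\left(s{\left(2 \right)} \right)} 12689 = \sqrt{-6 + \left(-3 + 2\right)^{2}} \cdot 12689 = \sqrt{-6 + \left(-1\right)^{2}} \cdot 12689 = \sqrt{-6 + 1} \cdot 12689 = \sqrt{-5} \cdot 12689 = i \sqrt{5} \cdot 12689 = 12689 i \sqrt{5}$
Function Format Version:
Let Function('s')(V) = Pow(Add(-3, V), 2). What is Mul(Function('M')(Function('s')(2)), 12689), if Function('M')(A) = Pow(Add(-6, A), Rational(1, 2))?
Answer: Mul(12689, I, Pow(5, Rational(1, 2))) ≈ Mul(28373., I)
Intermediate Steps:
Mul(Function('M')(Function('s')(2)), 12689) = Mul(Pow(Add(-6, Pow(Add(-3, 2), 2)), Rational(1, 2)), 12689) = Mul(Pow(Add(-6, Pow(-1, 2)), Rational(1, 2)), 12689) = Mul(Pow(Add(-6, 1), Rational(1, 2)), 12689) = Mul(Pow(-5, Rational(1, 2)), 12689) = Mul(Mul(I, Pow(5, Rational(1, 2))), 12689) = Mul(12689, I, Pow(5, Rational(1, 2)))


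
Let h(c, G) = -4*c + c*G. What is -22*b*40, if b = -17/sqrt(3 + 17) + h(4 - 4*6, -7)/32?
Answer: -6050 + 1496*sqrt(5) ≈ -2704.8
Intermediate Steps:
h(c, G) = -4*c + G*c
b = 55/8 - 17*sqrt(5)/10 (b = -17/sqrt(3 + 17) + ((4 - 4*6)*(-4 - 7))/32 = -17*sqrt(5)/10 + ((4 - 24)*(-11))*(1/32) = -17*sqrt(5)/10 - 20*(-11)*(1/32) = -17*sqrt(5)/10 + 220*(1/32) = -17*sqrt(5)/10 + 55/8 = 55/8 - 17*sqrt(5)/10 ≈ 3.0737)
-22*b*40 = -22*(55/8 - 17*sqrt(5)/10)*40 = (-605/4 + 187*sqrt(5)/5)*40 = -6050 + 1496*sqrt(5)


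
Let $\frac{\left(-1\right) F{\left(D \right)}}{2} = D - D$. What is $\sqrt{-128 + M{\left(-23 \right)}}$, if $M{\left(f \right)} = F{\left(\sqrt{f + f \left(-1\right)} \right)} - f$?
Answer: $i \sqrt{105} \approx 10.247 i$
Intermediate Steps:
$F{\left(D \right)} = 0$ ($F{\left(D \right)} = - 2 \left(D - D\right) = \left(-2\right) 0 = 0$)
$M{\left(f \right)} = - f$ ($M{\left(f \right)} = 0 - f = - f$)
$\sqrt{-128 + M{\left(-23 \right)}} = \sqrt{-128 - -23} = \sqrt{-128 + 23} = \sqrt{-105} = i \sqrt{105}$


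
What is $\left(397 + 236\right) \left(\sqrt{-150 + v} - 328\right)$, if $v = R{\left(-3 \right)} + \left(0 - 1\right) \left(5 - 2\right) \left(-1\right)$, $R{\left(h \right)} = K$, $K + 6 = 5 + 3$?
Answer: $-207624 + 633 i \sqrt{145} \approx -2.0762 \cdot 10^{5} + 7622.3 i$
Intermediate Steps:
$K = 2$ ($K = -6 + \left(5 + 3\right) = -6 + 8 = 2$)
$R{\left(h \right)} = 2$
$v = 5$ ($v = 2 + \left(0 - 1\right) \left(5 - 2\right) \left(-1\right) = 2 + \left(-1\right) 3 \left(-1\right) = 2 - -3 = 2 + 3 = 5$)
$\left(397 + 236\right) \left(\sqrt{-150 + v} - 328\right) = \left(397 + 236\right) \left(\sqrt{-150 + 5} - 328\right) = 633 \left(\sqrt{-145} - 328\right) = 633 \left(i \sqrt{145} - 328\right) = 633 \left(-328 + i \sqrt{145}\right) = -207624 + 633 i \sqrt{145}$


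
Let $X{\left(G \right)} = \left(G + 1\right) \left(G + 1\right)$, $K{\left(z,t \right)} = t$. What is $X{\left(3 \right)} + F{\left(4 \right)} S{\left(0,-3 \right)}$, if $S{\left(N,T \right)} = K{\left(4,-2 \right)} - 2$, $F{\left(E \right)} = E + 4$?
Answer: $-16$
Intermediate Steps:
$F{\left(E \right)} = 4 + E$
$X{\left(G \right)} = \left(1 + G\right)^{2}$ ($X{\left(G \right)} = \left(1 + G\right) \left(1 + G\right) = \left(1 + G\right)^{2}$)
$S{\left(N,T \right)} = -4$ ($S{\left(N,T \right)} = -2 - 2 = -4$)
$X{\left(3 \right)} + F{\left(4 \right)} S{\left(0,-3 \right)} = \left(1 + 3\right)^{2} + \left(4 + 4\right) \left(-4\right) = 4^{2} + 8 \left(-4\right) = 16 - 32 = -16$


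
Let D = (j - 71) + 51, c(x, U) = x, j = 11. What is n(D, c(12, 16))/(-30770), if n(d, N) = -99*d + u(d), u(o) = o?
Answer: -441/15385 ≈ -0.028664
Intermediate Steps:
D = -9 (D = (11 - 71) + 51 = -60 + 51 = -9)
n(d, N) = -98*d (n(d, N) = -99*d + d = -98*d)
n(D, c(12, 16))/(-30770) = -98*(-9)/(-30770) = 882*(-1/30770) = -441/15385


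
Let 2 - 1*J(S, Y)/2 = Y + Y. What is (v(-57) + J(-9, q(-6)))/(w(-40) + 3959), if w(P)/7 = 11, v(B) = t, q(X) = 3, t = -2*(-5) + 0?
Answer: 1/2018 ≈ 0.00049554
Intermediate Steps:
t = 10 (t = 10 + 0 = 10)
J(S, Y) = 4 - 4*Y (J(S, Y) = 4 - 2*(Y + Y) = 4 - 4*Y)
v(B) = 10
w(P) = 77 (w(P) = 7*11 = 77)
(v(-57) + J(-9, q(-6)))/(w(-40) + 3959) = (10 + (4 - 4*3))/(77 + 3959) = (10 + (4 - 12))/4036 = (10 - 8)*(1/4036) = 2*(1/4036) = 1/2018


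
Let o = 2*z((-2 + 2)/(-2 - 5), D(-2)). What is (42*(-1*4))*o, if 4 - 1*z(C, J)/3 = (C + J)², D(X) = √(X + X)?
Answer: -8064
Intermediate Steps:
D(X) = √2*√X (D(X) = √(2*X) = √2*√X)
z(C, J) = 12 - 3*(C + J)²
o = 48 (o = 2*(12 - 3*((-2 + 2)/(-2 - 5) + √2*√(-2))²) = 2*(12 - 3*(0/(-7) + √2*(I*√2))²) = 2*(12 - 3*(0*(-⅐) + 2*I)²) = 2*(12 - 3*(0 + 2*I)²) = 2*(12 - 3*(2*I)²) = 2*(12 - 3*(-4)) = 2*(12 + 12) = 2*24 = 48)
(42*(-1*4))*o = (42*(-1*4))*48 = (42*(-4))*48 = -168*48 = -8064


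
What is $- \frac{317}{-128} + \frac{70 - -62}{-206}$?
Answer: $\frac{24203}{13184} \approx 1.8358$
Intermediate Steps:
$- \frac{317}{-128} + \frac{70 - -62}{-206} = \left(-317\right) \left(- \frac{1}{128}\right) + \left(70 + 62\right) \left(- \frac{1}{206}\right) = \frac{317}{128} + 132 \left(- \frac{1}{206}\right) = \frac{317}{128} - \frac{66}{103} = \frac{24203}{13184}$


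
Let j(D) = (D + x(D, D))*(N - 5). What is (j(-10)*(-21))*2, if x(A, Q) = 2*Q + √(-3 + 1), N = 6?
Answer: 1260 - 42*I*√2 ≈ 1260.0 - 59.397*I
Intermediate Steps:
x(A, Q) = 2*Q + I*√2 (x(A, Q) = 2*Q + √(-2) = 2*Q + I*√2)
j(D) = 3*D + I*√2 (j(D) = (D + (2*D + I*√2))*(6 - 5) = (3*D + I*√2)*1 = 3*D + I*√2)
(j(-10)*(-21))*2 = ((3*(-10) + I*√2)*(-21))*2 = ((-30 + I*√2)*(-21))*2 = (630 - 21*I*√2)*2 = 1260 - 42*I*√2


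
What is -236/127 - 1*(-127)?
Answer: 15893/127 ≈ 125.14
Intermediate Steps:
-236/127 - 1*(-127) = -236*1/127 + 127 = -236/127 + 127 = 15893/127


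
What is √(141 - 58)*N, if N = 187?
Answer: 187*√83 ≈ 1703.7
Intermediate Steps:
√(141 - 58)*N = √(141 - 58)*187 = √83*187 = 187*√83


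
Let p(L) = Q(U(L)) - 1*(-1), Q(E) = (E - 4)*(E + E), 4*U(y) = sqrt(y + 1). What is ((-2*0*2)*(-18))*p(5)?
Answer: 0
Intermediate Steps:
U(y) = sqrt(1 + y)/4 (U(y) = sqrt(y + 1)/4 = sqrt(1 + y)/4)
Q(E) = 2*E*(-4 + E) (Q(E) = (-4 + E)*(2*E) = 2*E*(-4 + E))
p(L) = 1 + sqrt(1 + L)*(-4 + sqrt(1 + L)/4)/2 (p(L) = 2*(sqrt(1 + L)/4)*(-4 + sqrt(1 + L)/4) - 1*(-1) = sqrt(1 + L)*(-4 + sqrt(1 + L)/4)/2 + 1 = 1 + sqrt(1 + L)*(-4 + sqrt(1 + L)/4)/2)
((-2*0*2)*(-18))*p(5) = ((-2*0*2)*(-18))*(9/8 - 2*sqrt(1 + 5) + (1/8)*5) = ((0*2)*(-18))*(9/8 - 2*sqrt(6) + 5/8) = (0*(-18))*(7/4 - 2*sqrt(6)) = 0*(7/4 - 2*sqrt(6)) = 0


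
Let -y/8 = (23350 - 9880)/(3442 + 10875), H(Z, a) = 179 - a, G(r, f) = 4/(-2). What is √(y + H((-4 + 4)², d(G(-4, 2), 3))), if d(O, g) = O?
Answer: √35557944589/14317 ≈ 13.171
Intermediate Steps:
G(r, f) = -2 (G(r, f) = 4*(-½) = -2)
y = -107760/14317 (y = -8*(23350 - 9880)/(3442 + 10875) = -107760/14317 ≈ -7.5267)
√(y + H((-4 + 4)², d(G(-4, 2), 3))) = √(-107760/14317 + (179 - 1*(-2))) = √(-107760/14317 + (179 + 2)) = √(-107760/14317 + 181) = √(2483617/14317) = √35557944589/14317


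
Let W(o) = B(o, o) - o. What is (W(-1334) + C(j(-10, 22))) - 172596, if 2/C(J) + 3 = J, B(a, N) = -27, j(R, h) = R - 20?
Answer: -5652539/33 ≈ -1.7129e+5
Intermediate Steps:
j(R, h) = -20 + R
C(J) = 2/(-3 + J)
W(o) = -27 - o
(W(-1334) + C(j(-10, 22))) - 172596 = ((-27 - 1*(-1334)) + 2/(-3 + (-20 - 10))) - 172596 = ((-27 + 1334) + 2/(-3 - 30)) - 172596 = (1307 + 2/(-33)) - 172596 = (1307 + 2*(-1/33)) - 172596 = (1307 - 2/33) - 172596 = 43129/33 - 172596 = -5652539/33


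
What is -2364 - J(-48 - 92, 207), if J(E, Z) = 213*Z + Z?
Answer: -46662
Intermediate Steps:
J(E, Z) = 214*Z
-2364 - J(-48 - 92, 207) = -2364 - 214*207 = -2364 - 1*44298 = -2364 - 44298 = -46662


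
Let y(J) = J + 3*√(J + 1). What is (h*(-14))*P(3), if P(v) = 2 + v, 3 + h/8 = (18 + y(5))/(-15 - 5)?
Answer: 2324 + 84*√6 ≈ 2529.8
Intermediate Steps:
y(J) = J + 3*√(1 + J)
h = -166/5 - 6*√6/5 (h = -24 + 8*((18 + (5 + 3*√(1 + 5)))/(-15 - 5)) = -24 + 8*((18 + (5 + 3*√6))/(-20)) = -24 + 8*((23 + 3*√6)*(-1/20)) = -24 + 8*(-23/20 - 3*√6/20) = -24 + (-46/5 - 6*√6/5) = -166/5 - 6*√6/5 ≈ -36.139)
(h*(-14))*P(3) = ((-166/5 - 6*√6/5)*(-14))*(2 + 3) = (2324/5 + 84*√6/5)*5 = 2324 + 84*√6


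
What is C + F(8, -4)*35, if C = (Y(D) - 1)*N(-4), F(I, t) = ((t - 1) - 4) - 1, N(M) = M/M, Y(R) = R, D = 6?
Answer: -345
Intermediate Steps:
N(M) = 1
F(I, t) = -6 + t (F(I, t) = ((-1 + t) - 4) - 1 = (-5 + t) - 1 = -6 + t)
C = 5 (C = (6 - 1)*1 = 5*1 = 5)
C + F(8, -4)*35 = 5 + (-6 - 4)*35 = 5 - 10*35 = 5 - 350 = -345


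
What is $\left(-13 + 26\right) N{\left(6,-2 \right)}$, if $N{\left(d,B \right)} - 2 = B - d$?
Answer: $-78$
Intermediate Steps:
$N{\left(d,B \right)} = 2 + B - d$ ($N{\left(d,B \right)} = 2 + \left(B - d\right) = 2 + B - d$)
$\left(-13 + 26\right) N{\left(6,-2 \right)} = \left(-13 + 26\right) \left(2 - 2 - 6\right) = 13 \left(2 - 2 - 6\right) = 13 \left(-6\right) = -78$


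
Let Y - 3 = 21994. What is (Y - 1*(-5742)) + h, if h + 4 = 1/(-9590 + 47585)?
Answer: 1053791326/37995 ≈ 27735.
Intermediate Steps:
Y = 21997 (Y = 3 + 21994 = 21997)
h = -151979/37995 (h = -4 + 1/(-9590 + 47585) = -4 + 1/37995 = -151979/37995 ≈ -4.0000)
(Y - 1*(-5742)) + h = (21997 - 1*(-5742)) - 151979/37995 = (21997 + 5742) - 151979/37995 = 27739 - 151979/37995 = 1053791326/37995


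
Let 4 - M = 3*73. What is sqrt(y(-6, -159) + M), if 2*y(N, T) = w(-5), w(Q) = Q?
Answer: I*sqrt(870)/2 ≈ 14.748*I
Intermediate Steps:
y(N, T) = -5/2 (y(N, T) = (1/2)*(-5) = -5/2)
M = -215 (M = 4 - 3*73 = 4 - 1*219 = 4 - 219 = -215)
sqrt(y(-6, -159) + M) = sqrt(-5/2 - 215) = sqrt(-435/2) = I*sqrt(870)/2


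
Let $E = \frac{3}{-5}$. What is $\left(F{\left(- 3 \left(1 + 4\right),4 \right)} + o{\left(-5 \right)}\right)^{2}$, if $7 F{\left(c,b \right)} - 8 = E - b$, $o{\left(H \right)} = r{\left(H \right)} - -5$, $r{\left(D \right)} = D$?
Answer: $\frac{289}{1225} \approx 0.23592$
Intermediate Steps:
$E = - \frac{3}{5}$ ($E = 3 \left(- \frac{1}{5}\right) = - \frac{3}{5} \approx -0.6$)
$o{\left(H \right)} = 5 + H$ ($o{\left(H \right)} = H - -5 = H + 5 = 5 + H$)
$F{\left(c,b \right)} = \frac{37}{35} - \frac{b}{7}$ ($F{\left(c,b \right)} = \frac{8}{7} + \frac{- \frac{3}{5} - b}{7} = \frac{8}{7} - \left(\frac{3}{35} + \frac{b}{7}\right) = \frac{37}{35} - \frac{b}{7}$)
$\left(F{\left(- 3 \left(1 + 4\right),4 \right)} + o{\left(-5 \right)}\right)^{2} = \left(\left(\frac{37}{35} - \frac{4}{7}\right) + \left(5 - 5\right)\right)^{2} = \left(\left(\frac{37}{35} - \frac{4}{7}\right) + 0\right)^{2} = \left(\frac{17}{35} + 0\right)^{2} = \left(\frac{17}{35}\right)^{2} = \frac{289}{1225}$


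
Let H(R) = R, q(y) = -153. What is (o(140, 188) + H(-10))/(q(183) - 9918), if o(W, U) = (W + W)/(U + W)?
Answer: 125/137637 ≈ 0.00090819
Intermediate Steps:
o(W, U) = 2*W/(U + W) (o(W, U) = (2*W)/(U + W) = 2*W/(U + W))
(o(140, 188) + H(-10))/(q(183) - 9918) = (2*140/(188 + 140) - 10)/(-153 - 9918) = (2*140/328 - 10)/(-10071) = (2*140*(1/328) - 10)*(-1/10071) = (35/41 - 10)*(-1/10071) = -375/41*(-1/10071) = 125/137637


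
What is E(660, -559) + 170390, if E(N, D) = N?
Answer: 171050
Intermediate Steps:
E(660, -559) + 170390 = 660 + 170390 = 171050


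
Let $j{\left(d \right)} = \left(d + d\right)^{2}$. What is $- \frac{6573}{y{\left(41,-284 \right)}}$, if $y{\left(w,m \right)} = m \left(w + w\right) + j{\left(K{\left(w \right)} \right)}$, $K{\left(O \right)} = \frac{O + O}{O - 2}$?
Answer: $\frac{9997533}{35394152} \approx 0.28246$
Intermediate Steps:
$K{\left(O \right)} = \frac{2 O}{-2 + O}$
$j{\left(d \right)} = 4 d^{2}$ ($j{\left(d \right)} = \left(2 d\right)^{2} = 4 d^{2}$)
$y{\left(w,m \right)} = 2 m w + \frac{16 w^{2}}{\left(-2 + w\right)^{2}}$ ($y{\left(w,m \right)} = m \left(w + w\right) + 4 \left(\frac{2 w}{-2 + w}\right)^{2} = m 2 w + 4 \frac{4 w^{2}}{\left(-2 + w\right)^{2}} = 2 m w + \frac{16 w^{2}}{\left(-2 + w\right)^{2}}$)
$- \frac{6573}{y{\left(41,-284 \right)}} = - \frac{6573}{2 \left(-284\right) 41 + \frac{16 \cdot 41^{2}}{\left(-2 + 41\right)^{2}}} = - \frac{6573}{-23288 + 16 \cdot 1681 \cdot \frac{1}{1521}} = - \frac{6573}{-23288 + \frac{26896}{1521}} = - \frac{6573}{- \frac{35394152}{1521}} = \left(-6573\right) \left(- \frac{1521}{35394152}\right) = \frac{9997533}{35394152}$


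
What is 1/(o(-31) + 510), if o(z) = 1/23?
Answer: 23/11731 ≈ 0.0019606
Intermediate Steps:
o(z) = 1/23
1/(o(-31) + 510) = 1/(1/23 + 510) = 1/(11731/23) = 23/11731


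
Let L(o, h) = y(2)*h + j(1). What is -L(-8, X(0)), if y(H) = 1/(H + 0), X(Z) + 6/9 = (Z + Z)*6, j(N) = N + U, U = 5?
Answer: -17/3 ≈ -5.6667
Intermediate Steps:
j(N) = 5 + N (j(N) = N + 5 = 5 + N)
X(Z) = -⅔ + 12*Z (X(Z) = -⅔ + (Z + Z)*6 = -⅔ + (2*Z)*6 = -⅔ + 12*Z)
y(H) = 1/H
L(o, h) = 6 + h/2 (L(o, h) = h/2 + (5 + 1) = h/2 + 6 = 6 + h/2)
-L(-8, X(0)) = -(6 + (-⅔ + 12*0)/2) = -(6 + (-⅔ + 0)/2) = -(6 + (½)*(-⅔)) = -(6 - ⅓) = -1*17/3 = -17/3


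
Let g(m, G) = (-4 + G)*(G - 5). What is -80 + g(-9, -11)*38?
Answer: 9040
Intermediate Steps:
g(m, G) = (-5 + G)*(-4 + G) (g(m, G) = (-4 + G)*(-5 + G) = (-5 + G)*(-4 + G))
-80 + g(-9, -11)*38 = -80 + (20 + (-11)² - 9*(-11))*38 = -80 + (20 + 121 + 99)*38 = -80 + 240*38 = -80 + 9120 = 9040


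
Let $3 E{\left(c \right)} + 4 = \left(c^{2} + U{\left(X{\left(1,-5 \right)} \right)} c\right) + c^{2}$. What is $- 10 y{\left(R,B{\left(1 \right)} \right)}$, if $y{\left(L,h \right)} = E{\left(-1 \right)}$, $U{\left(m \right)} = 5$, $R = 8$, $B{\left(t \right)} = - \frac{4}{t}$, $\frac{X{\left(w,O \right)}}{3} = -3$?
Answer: $\frac{70}{3} \approx 23.333$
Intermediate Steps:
$X{\left(w,O \right)} = -9$ ($X{\left(w,O \right)} = 3 \left(-3\right) = -9$)
$E{\left(c \right)} = - \frac{4}{3} + \frac{2 c^{2}}{3} + \frac{5 c}{3}$ ($E{\left(c \right)} = - \frac{4}{3} + \frac{\left(c^{2} + 5 c\right) + c^{2}}{3} = - \frac{4}{3} + \frac{2 c^{2} + 5 c}{3} = - \frac{4}{3} + \left(\frac{2 c^{2}}{3} + \frac{5 c}{3}\right) = - \frac{4}{3} + \frac{2 c^{2}}{3} + \frac{5 c}{3}$)
$y{\left(L,h \right)} = - \frac{7}{3}$ ($y{\left(L,h \right)} = - \frac{4}{3} + \frac{2 \left(-1\right)^{2}}{3} + \frac{5}{3} \left(-1\right) = - \frac{4}{3} + \frac{2}{3} \cdot 1 - \frac{5}{3} = - \frac{4}{3} + \frac{2}{3} - \frac{5}{3} = - \frac{7}{3}$)
$- 10 y{\left(R,B{\left(1 \right)} \right)} = \left(-10\right) \left(- \frac{7}{3}\right) = \frac{70}{3}$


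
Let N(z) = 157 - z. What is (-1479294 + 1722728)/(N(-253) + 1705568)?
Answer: 121717/852989 ≈ 0.14269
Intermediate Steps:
(-1479294 + 1722728)/(N(-253) + 1705568) = (-1479294 + 1722728)/((157 - 1*(-253)) + 1705568) = 243434/((157 + 253) + 1705568) = 243434/(410 + 1705568) = 243434/1705978 = 243434*(1/1705978) = 121717/852989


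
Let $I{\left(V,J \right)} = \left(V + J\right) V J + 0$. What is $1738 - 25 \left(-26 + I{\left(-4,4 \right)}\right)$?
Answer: $2388$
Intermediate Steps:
$I{\left(V,J \right)} = J V \left(J + V\right)$ ($I{\left(V,J \right)} = \left(J + V\right) V J + 0 = V \left(J + V\right) J + 0 = J V \left(J + V\right) + 0 = J V \left(J + V\right)$)
$1738 - 25 \left(-26 + I{\left(-4,4 \right)}\right) = 1738 - 25 \left(-26 + 4 \left(-4\right) \left(4 - 4\right)\right) = 1738 - 25 \left(-26 + 4 \left(-4\right) 0\right) = 1738 - 25 \left(-26 + 0\right) = 1738 - -650 = 1738 + 650 = 2388$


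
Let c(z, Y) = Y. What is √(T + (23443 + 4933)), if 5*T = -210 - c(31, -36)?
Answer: √708530/5 ≈ 168.35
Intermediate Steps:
T = -174/5 (T = (-210 - 1*(-36))/5 = (-210 + 36)/5 = (⅕)*(-174) = -174/5 ≈ -34.800)
√(T + (23443 + 4933)) = √(-174/5 + (23443 + 4933)) = √(-174/5 + 28376) = √(141706/5) = √708530/5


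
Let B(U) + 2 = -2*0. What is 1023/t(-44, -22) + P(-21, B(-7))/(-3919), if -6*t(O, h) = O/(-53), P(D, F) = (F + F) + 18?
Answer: -57950281/7838 ≈ -7393.5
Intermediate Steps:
B(U) = -2 (B(U) = -2 - 2*0 = -2 + 0 = -2)
P(D, F) = 18 + 2*F (P(D, F) = 2*F + 18 = 18 + 2*F)
t(O, h) = O/318 (t(O, h) = -O/(6*(-53)) = -O*(-1)/(6*53) = -(-1)*O/318 = O/318)
1023/t(-44, -22) + P(-21, B(-7))/(-3919) = 1023/(((1/318)*(-44))) + (18 + 2*(-2))/(-3919) = 1023/(-22/159) + (18 - 4)*(-1/3919) = 1023*(-159/22) + 14*(-1/3919) = -14787/2 - 14/3919 = -57950281/7838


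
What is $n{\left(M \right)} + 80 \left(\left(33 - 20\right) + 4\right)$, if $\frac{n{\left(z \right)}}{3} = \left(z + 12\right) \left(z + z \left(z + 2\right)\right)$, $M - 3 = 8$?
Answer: $11986$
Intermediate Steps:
$M = 11$ ($M = 3 + 8 = 11$)
$n{\left(z \right)} = 3 \left(12 + z\right) \left(z + z \left(2 + z\right)\right)$ ($n{\left(z \right)} = 3 \left(z + 12\right) \left(z + z \left(z + 2\right)\right) = 3 \left(12 + z\right) \left(z + z \left(2 + z\right)\right)$)
$n{\left(M \right)} + 80 \left(\left(33 - 20\right) + 4\right) = 3 \cdot 11 \left(36 + 11^{2} + 15 \cdot 11\right) + 80 \left(\left(33 - 20\right) + 4\right) = 3 \cdot 11 \left(36 + 121 + 165\right) + 80 \left(13 + 4\right) = 3 \cdot 11 \cdot 322 + 80 \cdot 17 = 10626 + 1360 = 11986$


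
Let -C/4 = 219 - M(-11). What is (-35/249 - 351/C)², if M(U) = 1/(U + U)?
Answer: 389449635481/5759337619044 ≈ 0.067621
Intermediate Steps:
M(U) = 1/(2*U)
C = -9638/11 (C = -4*(219 - 1/(2*(-11))) = -4*(219 - (-1)/(2*11)) = -4*(219 - 1*(-1/22)) = -4*(219 + 1/22) = -4*4819/22 = -9638/11 ≈ -876.18)
(-35/249 - 351/C)² = (-35/249 - 351/(-9638/11))² = (-35*1/249 - 351*(-11/9638))² = (-35/249 + 3861/9638)² = (624059/2399862)² = 389449635481/5759337619044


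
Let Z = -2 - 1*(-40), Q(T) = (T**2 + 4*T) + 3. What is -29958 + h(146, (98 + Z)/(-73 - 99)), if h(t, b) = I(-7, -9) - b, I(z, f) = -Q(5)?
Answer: -1290224/43 ≈ -30005.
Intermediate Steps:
Q(T) = 3 + T**2 + 4*T
I(z, f) = -48 (I(z, f) = -(3 + 5**2 + 4*5) = -(3 + 25 + 20) = -1*48 = -48)
Z = 38 (Z = -2 + 40 = 38)
h(t, b) = -48 - b
-29958 + h(146, (98 + Z)/(-73 - 99)) = -29958 + (-48 - (98 + 38)/(-73 - 99)) = -29958 + (-48 - 136/(-172)) = -29958 + (-48 - 136*(-1)/172) = -29958 + (-48 - 1*(-34/43)) = -29958 + (-48 + 34/43) = -29958 - 2030/43 = -1290224/43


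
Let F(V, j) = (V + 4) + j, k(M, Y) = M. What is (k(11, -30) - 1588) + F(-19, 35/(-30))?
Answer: -9559/6 ≈ -1593.2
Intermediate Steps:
F(V, j) = 4 + V + j (F(V, j) = (4 + V) + j = 4 + V + j)
(k(11, -30) - 1588) + F(-19, 35/(-30)) = (11 - 1588) + (4 - 19 + 35/(-30)) = -1577 + (4 - 19 + 35*(-1/30)) = -1577 + (4 - 19 - 7/6) = -1577 - 97/6 = -9559/6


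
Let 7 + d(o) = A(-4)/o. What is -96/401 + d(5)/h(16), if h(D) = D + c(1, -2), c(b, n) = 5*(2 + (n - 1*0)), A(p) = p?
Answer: -23319/32080 ≈ -0.72690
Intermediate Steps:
c(b, n) = 10 + 5*n (c(b, n) = 5*(2 + (n + 0)) = 5*(2 + n) = 10 + 5*n)
d(o) = -7 - 4/o
h(D) = D (h(D) = D + (10 + 5*(-2)) = D + (10 - 10) = D + 0 = D)
-96/401 + d(5)/h(16) = -96/401 + (-7 - 4/5)/16 = -96*1/401 + (-7 - 4*1/5)*(1/16) = -96/401 + (-7 - 4/5)*(1/16) = -96/401 - 39/5*1/16 = -96/401 - 39/80 = -23319/32080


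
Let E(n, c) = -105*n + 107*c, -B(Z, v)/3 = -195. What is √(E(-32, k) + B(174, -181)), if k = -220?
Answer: I*√19595 ≈ 139.98*I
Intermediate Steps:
B(Z, v) = 585 (B(Z, v) = -3*(-195) = 585)
√(E(-32, k) + B(174, -181)) = √((-105*(-32) + 107*(-220)) + 585) = √((3360 - 23540) + 585) = √(-20180 + 585) = √(-19595) = I*√19595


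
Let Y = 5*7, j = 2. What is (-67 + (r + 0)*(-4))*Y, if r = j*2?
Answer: -2905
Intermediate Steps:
r = 4 (r = 2*2 = 4)
Y = 35
(-67 + (r + 0)*(-4))*Y = (-67 + (4 + 0)*(-4))*35 = (-67 + 4*(-4))*35 = (-67 - 16)*35 = -83*35 = -2905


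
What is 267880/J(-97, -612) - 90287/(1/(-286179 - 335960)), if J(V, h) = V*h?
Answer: 833634759302983/14841 ≈ 5.6171e+10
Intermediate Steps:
267880/J(-97, -612) - 90287/(1/(-286179 - 335960)) = 267880/((-97*(-612))) - 90287/(1/(-286179 - 335960)) = 267880/59364 - 90287/(1/(-622139)) = 267880*(1/59364) - 90287/(-1/622139) = 66970/14841 - 90287*(-622139) = 66970/14841 + 56171063893 = 833634759302983/14841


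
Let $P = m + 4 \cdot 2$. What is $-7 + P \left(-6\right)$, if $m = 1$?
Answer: $-61$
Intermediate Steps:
$P = 9$ ($P = 1 + 4 \cdot 2 = 1 + 8 = 9$)
$-7 + P \left(-6\right) = -7 + 9 \left(-6\right) = -7 - 54 = -61$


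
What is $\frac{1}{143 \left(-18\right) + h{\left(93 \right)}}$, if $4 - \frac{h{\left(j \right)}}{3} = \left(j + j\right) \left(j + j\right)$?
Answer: $- \frac{1}{106350} \approx -9.4029 \cdot 10^{-6}$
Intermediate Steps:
$h{\left(j \right)} = 12 - 12 j^{2}$ ($h{\left(j \right)} = 12 - 3 \left(j + j\right) \left(j + j\right) = 12 - 3 \cdot 2 j 2 j = 12 - 3 \cdot 4 j^{2} = 12 - 12 j^{2}$)
$\frac{1}{143 \left(-18\right) + h{\left(93 \right)}} = \frac{1}{143 \left(-18\right) + \left(12 - 12 \cdot 93^{2}\right)} = \frac{1}{-2574 + \left(12 - 103788\right)} = \frac{1}{-2574 - 103776} = \frac{1}{-106350} = - \frac{1}{106350}$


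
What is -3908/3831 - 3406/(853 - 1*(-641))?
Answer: -3147823/953919 ≈ -3.2999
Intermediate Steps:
-3908/3831 - 3406/(853 - 1*(-641)) = -3908*1/3831 - 3406/(853 + 641) = -3908/3831 - 3406/1494 = -3908/3831 - 3406*1/1494 = -3908/3831 - 1703/747 = -3147823/953919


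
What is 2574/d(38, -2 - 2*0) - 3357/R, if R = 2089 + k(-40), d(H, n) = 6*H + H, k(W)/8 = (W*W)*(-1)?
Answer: 14231538/1424563 ≈ 9.9901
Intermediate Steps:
k(W) = -8*W² (k(W) = 8*((W*W)*(-1)) = 8*(W²*(-1)) = 8*(-W²) = -8*W²)
d(H, n) = 7*H
R = -10711 (R = 2089 - 8*(-40)² = 2089 - 8*1600 = 2089 - 12800 = -10711)
2574/d(38, -2 - 2*0) - 3357/R = 2574/((7*38)) - 3357/(-10711) = 2574/266 - 3357*(-1/10711) = 2574*(1/266) + 3357/10711 = 1287/133 + 3357/10711 = 14231538/1424563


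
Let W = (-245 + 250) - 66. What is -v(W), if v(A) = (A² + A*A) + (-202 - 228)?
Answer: -7012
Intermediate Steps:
W = -61 (W = 5 - 66 = -61)
v(A) = -430 + 2*A² (v(A) = (A² + A²) - 430 = 2*A² - 430 = -430 + 2*A²)
-v(W) = -(-430 + 2*(-61)²) = -(-430 + 2*3721) = -(-430 + 7442) = -1*7012 = -7012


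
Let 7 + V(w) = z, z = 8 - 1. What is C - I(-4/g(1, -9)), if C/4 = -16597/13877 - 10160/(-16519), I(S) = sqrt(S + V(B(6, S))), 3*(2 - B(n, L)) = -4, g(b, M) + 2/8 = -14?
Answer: -532702092/229234163 - 4*sqrt(57)/57 ≈ -2.8536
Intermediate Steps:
g(b, M) = -57/4 (g(b, M) = -1/4 - 14 = -57/4)
B(n, L) = 10/3 (B(n, L) = 2 - 1/3*(-4) = 2 + 4/3 = 10/3)
z = 7
V(w) = 0 (V(w) = -7 + 7 = 0)
I(S) = sqrt(S) (I(S) = sqrt(S + 0) = sqrt(S))
C = -532702092/229234163 (C = 4*(-16597/13877 - 10160/(-16519)) = 4*(-16597*1/13877 - 10160*(-1/16519)) = 4*(-16597/13877 + 10160/16519) = 4*(-133175523/229234163) = -532702092/229234163 ≈ -2.3238)
C - I(-4/g(1, -9)) = -532702092/229234163 - sqrt(-4/(-57/4)) = -532702092/229234163 - sqrt(-4*(-4/57)) = -532702092/229234163 - sqrt(16/57) = -532702092/229234163 - 4*sqrt(57)/57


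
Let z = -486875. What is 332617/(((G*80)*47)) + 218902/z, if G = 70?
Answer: 4173115819/5125820000 ≈ 0.81414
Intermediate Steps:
332617/(((G*80)*47)) + 218902/z = 332617/(((70*80)*47)) + 218902/(-486875) = 332617/((5600*47)) + 218902*(-1/486875) = 332617/263200 - 218902/486875 = 4173115819/5125820000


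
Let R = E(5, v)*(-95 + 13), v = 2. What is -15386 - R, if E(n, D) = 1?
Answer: -15304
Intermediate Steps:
R = -82 (R = 1*(-95 + 13) = 1*(-82) = -82)
-15386 - R = -15386 - 1*(-82) = -15386 + 82 = -15304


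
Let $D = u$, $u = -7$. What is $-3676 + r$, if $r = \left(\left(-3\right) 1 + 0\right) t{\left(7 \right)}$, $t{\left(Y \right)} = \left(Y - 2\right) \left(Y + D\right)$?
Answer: $-3676$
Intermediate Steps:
$D = -7$
$t{\left(Y \right)} = \left(-7 + Y\right) \left(-2 + Y\right)$ ($t{\left(Y \right)} = \left(Y - 2\right) \left(Y - 7\right) = \left(-2 + Y\right) \left(-7 + Y\right) = \left(-7 + Y\right) \left(-2 + Y\right)$)
$r = 0$ ($r = \left(\left(-3\right) 1 + 0\right) \left(14 + 7^{2} - 63\right) = \left(-3 + 0\right) \left(14 + 49 - 63\right) = \left(-3\right) 0 = 0$)
$-3676 + r = -3676 + 0 = -3676$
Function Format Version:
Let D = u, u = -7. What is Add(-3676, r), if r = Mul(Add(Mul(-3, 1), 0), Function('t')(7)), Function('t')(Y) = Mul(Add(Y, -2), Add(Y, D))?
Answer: -3676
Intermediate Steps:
D = -7
Function('t')(Y) = Mul(Add(-7, Y), Add(-2, Y)) (Function('t')(Y) = Mul(Add(Y, -2), Add(Y, -7)) = Mul(Add(-2, Y), Add(-7, Y)) = Mul(Add(-7, Y), Add(-2, Y)))
r = 0 (r = Mul(Add(Mul(-3, 1), 0), Add(14, Pow(7, 2), Mul(-9, 7))) = Mul(Add(-3, 0), Add(14, 49, -63)) = Mul(-3, 0) = 0)
Add(-3676, r) = Add(-3676, 0) = -3676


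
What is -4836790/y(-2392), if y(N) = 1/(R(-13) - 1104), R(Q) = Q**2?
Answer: 4522398650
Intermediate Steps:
y(N) = -1/935 (y(N) = 1/((-13)**2 - 1104) = 1/(169 - 1104) = 1/(-935) = -1/935)
-4836790/y(-2392) = -4836790/(-1/935) = -4836790*(-935) = 4522398650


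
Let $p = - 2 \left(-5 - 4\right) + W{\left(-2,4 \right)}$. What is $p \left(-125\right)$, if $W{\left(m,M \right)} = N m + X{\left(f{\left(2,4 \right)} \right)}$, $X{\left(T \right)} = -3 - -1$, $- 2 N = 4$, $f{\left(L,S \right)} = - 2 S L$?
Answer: $-2500$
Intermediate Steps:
$f{\left(L,S \right)} = - 2 L S$
$N = -2$ ($N = \left(- \frac{1}{2}\right) 4 = -2$)
$X{\left(T \right)} = -2$ ($X{\left(T \right)} = -3 + 1 = -2$)
$W{\left(m,M \right)} = -2 - 2 m$ ($W{\left(m,M \right)} = - 2 m - 2 = -2 - 2 m$)
$p = 20$ ($p = - 2 \left(-5 - 4\right) - -2 = - 2 \left(-5 - 4\right) + \left(-2 + 4\right) = \left(-2\right) \left(-9\right) + 2 = 18 + 2 = 20$)
$p \left(-125\right) = 20 \left(-125\right) = -2500$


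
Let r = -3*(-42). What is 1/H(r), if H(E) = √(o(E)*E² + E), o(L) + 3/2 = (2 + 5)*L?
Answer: √24269/582456 ≈ 0.00026746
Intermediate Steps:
o(L) = -3/2 + 7*L (o(L) = -3/2 + (2 + 5)*L = -3/2 + 7*L)
r = 126
H(E) = √(E + E²*(-3/2 + 7*E)) (H(E) = √((-3/2 + 7*E)*E² + E) = √(E²*(-3/2 + 7*E) + E) = √(E + E²*(-3/2 + 7*E)))
1/H(r) = 1/(√2*√(126*(2 + 126*(-3 + 14*126)))/2) = 1/(√2*√(126*(2 + 126*(-3 + 1764)))/2) = 1/(√2*√(126*(2 + 126*1761))/2) = 1/(√2*√(126*(2 + 221886))/2) = 1/(√2*√(126*221888)/2) = 1/(√2*√27957888/2) = 1/(√2*(24*√48538)/2) = 1/(24*√24269) = √24269/582456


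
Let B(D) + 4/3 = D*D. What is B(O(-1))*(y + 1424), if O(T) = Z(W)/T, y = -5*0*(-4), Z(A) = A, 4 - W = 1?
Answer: 32752/3 ≈ 10917.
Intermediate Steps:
W = 3 (W = 4 - 1*1 = 4 - 1 = 3)
y = 0 (y = 0*(-4) = 0)
O(T) = 3/T
B(D) = -4/3 + D**2 (B(D) = -4/3 + D*D = -4/3 + D**2)
B(O(-1))*(y + 1424) = (-4/3 + (3/(-1))**2)*(0 + 1424) = (-4/3 + (3*(-1))**2)*1424 = (-4/3 + (-3)**2)*1424 = (-4/3 + 9)*1424 = (23/3)*1424 = 32752/3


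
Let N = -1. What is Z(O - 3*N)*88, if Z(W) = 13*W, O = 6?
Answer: 10296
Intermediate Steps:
Z(O - 3*N)*88 = (13*(6 - 3*(-1)))*88 = (13*(6 + 3))*88 = (13*9)*88 = 117*88 = 10296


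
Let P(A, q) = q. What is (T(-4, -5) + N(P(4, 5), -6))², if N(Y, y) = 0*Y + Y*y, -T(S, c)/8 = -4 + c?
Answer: 1764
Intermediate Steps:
T(S, c) = 32 - 8*c (T(S, c) = -8*(-4 + c) = 32 - 8*c)
N(Y, y) = Y*y (N(Y, y) = 0 + Y*y = Y*y)
(T(-4, -5) + N(P(4, 5), -6))² = ((32 - 8*(-5)) + 5*(-6))² = ((32 + 40) - 30)² = (72 - 30)² = 42² = 1764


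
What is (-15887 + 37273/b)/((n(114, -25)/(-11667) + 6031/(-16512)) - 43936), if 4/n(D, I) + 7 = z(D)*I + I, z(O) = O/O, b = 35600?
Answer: 129376610069482872/357821654890237175 ≈ 0.36157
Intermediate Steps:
z(O) = 1
n(D, I) = 4/(-7 + 2*I) (n(D, I) = 4/(-7 + (1*I + I)) = 4/(-7 + (I + I)) = 4/(-7 + 2*I))
(-15887 + 37273/b)/((n(114, -25)/(-11667) + 6031/(-16512)) - 43936) = (-15887 + 37273/35600)/(((4/(-7 + 2*(-25)))/(-11667) + 6031/(-16512)) - 43936) = (-15887 + 37273*(1/35600))/(((4/(-7 - 50))*(-1/11667) + 6031*(-1/16512)) - 43936) = (-15887 + 37273/35600)/(((4/(-57))*(-1/11667) - 6031/16512) - 43936) = -565539927/(35600*(((4*(-1/57))*(-1/11667) - 6031/16512) - 43936)) = -565539927/(35600*((-4/57*(-1/11667) - 6031/16512) - 43936)) = -565539927/(35600*((4/665019 - 6031/16512) - 43936)) = -565539927/(35600*(-1336887847/3660264576 - 43936)) = -565539927/(35600*(-160818721298983/3660264576)) = -565539927/35600*(-3660264576/160818721298983) = 129376610069482872/357821654890237175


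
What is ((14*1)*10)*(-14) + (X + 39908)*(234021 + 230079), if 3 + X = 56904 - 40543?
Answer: 26113048640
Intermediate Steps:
X = 16358 (X = -3 + (56904 - 40543) = -3 + 16361 = 16358)
((14*1)*10)*(-14) + (X + 39908)*(234021 + 230079) = ((14*1)*10)*(-14) + (16358 + 39908)*(234021 + 230079) = (14*10)*(-14) + 56266*464100 = 140*(-14) + 26113050600 = -1960 + 26113050600 = 26113048640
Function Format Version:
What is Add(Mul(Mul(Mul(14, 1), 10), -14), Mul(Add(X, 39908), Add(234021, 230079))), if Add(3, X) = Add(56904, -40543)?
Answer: 26113048640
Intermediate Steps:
X = 16358 (X = Add(-3, Add(56904, -40543)) = Add(-3, 16361) = 16358)
Add(Mul(Mul(Mul(14, 1), 10), -14), Mul(Add(X, 39908), Add(234021, 230079))) = Add(Mul(Mul(Mul(14, 1), 10), -14), Mul(Add(16358, 39908), Add(234021, 230079))) = Add(Mul(Mul(14, 10), -14), Mul(56266, 464100)) = Add(Mul(140, -14), 26113050600) = Add(-1960, 26113050600) = 26113048640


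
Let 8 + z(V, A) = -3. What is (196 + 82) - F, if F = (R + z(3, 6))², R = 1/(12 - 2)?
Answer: 15919/100 ≈ 159.19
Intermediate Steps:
z(V, A) = -11 (z(V, A) = -8 - 3 = -11)
R = ⅒ (R = 1/10 = ⅒ ≈ 0.10000)
F = 11881/100 (F = (⅒ - 11)² = (-109/10)² = 11881/100 ≈ 118.81)
(196 + 82) - F = (196 + 82) - 1*11881/100 = 278 - 11881/100 = 15919/100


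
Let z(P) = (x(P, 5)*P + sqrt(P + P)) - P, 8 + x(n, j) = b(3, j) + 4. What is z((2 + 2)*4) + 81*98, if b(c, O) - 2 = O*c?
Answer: 8130 + 4*sqrt(2) ≈ 8135.7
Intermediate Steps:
b(c, O) = 2 + O*c
x(n, j) = -2 + 3*j (x(n, j) = -8 + ((2 + j*3) + 4) = -8 + ((2 + 3*j) + 4) = -8 + (6 + 3*j) = -2 + 3*j)
z(P) = 12*P + sqrt(2)*sqrt(P) (z(P) = ((-2 + 3*5)*P + sqrt(P + P)) - P = ((-2 + 15)*P + sqrt(2*P)) - P = (13*P + sqrt(2)*sqrt(P)) - P = 12*P + sqrt(2)*sqrt(P))
z((2 + 2)*4) + 81*98 = (12*((2 + 2)*4) + sqrt(2)*sqrt((2 + 2)*4)) + 81*98 = (12*(4*4) + sqrt(2)*sqrt(4*4)) + 7938 = (12*16 + sqrt(2)*sqrt(16)) + 7938 = (192 + sqrt(2)*4) + 7938 = (192 + 4*sqrt(2)) + 7938 = 8130 + 4*sqrt(2)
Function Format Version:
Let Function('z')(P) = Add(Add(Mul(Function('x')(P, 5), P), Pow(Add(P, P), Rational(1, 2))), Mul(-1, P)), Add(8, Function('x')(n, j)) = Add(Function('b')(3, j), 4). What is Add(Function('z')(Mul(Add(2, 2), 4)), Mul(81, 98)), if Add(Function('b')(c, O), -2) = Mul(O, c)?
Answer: Add(8130, Mul(4, Pow(2, Rational(1, 2)))) ≈ 8135.7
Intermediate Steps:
Function('b')(c, O) = Add(2, Mul(O, c))
Function('x')(n, j) = Add(-2, Mul(3, j)) (Function('x')(n, j) = Add(-8, Add(Add(2, Mul(j, 3)), 4)) = Add(-8, Add(Add(2, Mul(3, j)), 4)) = Add(-8, Add(6, Mul(3, j))) = Add(-2, Mul(3, j)))
Function('z')(P) = Add(Mul(12, P), Mul(Pow(2, Rational(1, 2)), Pow(P, Rational(1, 2)))) (Function('z')(P) = Add(Add(Mul(Add(-2, Mul(3, 5)), P), Pow(Add(P, P), Rational(1, 2))), Mul(-1, P)) = Add(Add(Mul(Add(-2, 15), P), Pow(Mul(2, P), Rational(1, 2))), Mul(-1, P)) = Add(Add(Mul(13, P), Mul(Pow(2, Rational(1, 2)), Pow(P, Rational(1, 2)))), Mul(-1, P)) = Add(Mul(12, P), Mul(Pow(2, Rational(1, 2)), Pow(P, Rational(1, 2)))))
Add(Function('z')(Mul(Add(2, 2), 4)), Mul(81, 98)) = Add(Add(Mul(12, Mul(Add(2, 2), 4)), Mul(Pow(2, Rational(1, 2)), Pow(Mul(Add(2, 2), 4), Rational(1, 2)))), Mul(81, 98)) = Add(Add(Mul(12, Mul(4, 4)), Mul(Pow(2, Rational(1, 2)), Pow(Mul(4, 4), Rational(1, 2)))), 7938) = Add(Add(Mul(12, 16), Mul(Pow(2, Rational(1, 2)), Pow(16, Rational(1, 2)))), 7938) = Add(Add(192, Mul(Pow(2, Rational(1, 2)), 4)), 7938) = Add(Add(192, Mul(4, Pow(2, Rational(1, 2)))), 7938) = Add(8130, Mul(4, Pow(2, Rational(1, 2))))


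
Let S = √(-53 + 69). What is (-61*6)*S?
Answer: -1464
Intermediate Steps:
S = 4 (S = √16 = 4)
(-61*6)*S = -61*6*4 = -366*4 = -1464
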